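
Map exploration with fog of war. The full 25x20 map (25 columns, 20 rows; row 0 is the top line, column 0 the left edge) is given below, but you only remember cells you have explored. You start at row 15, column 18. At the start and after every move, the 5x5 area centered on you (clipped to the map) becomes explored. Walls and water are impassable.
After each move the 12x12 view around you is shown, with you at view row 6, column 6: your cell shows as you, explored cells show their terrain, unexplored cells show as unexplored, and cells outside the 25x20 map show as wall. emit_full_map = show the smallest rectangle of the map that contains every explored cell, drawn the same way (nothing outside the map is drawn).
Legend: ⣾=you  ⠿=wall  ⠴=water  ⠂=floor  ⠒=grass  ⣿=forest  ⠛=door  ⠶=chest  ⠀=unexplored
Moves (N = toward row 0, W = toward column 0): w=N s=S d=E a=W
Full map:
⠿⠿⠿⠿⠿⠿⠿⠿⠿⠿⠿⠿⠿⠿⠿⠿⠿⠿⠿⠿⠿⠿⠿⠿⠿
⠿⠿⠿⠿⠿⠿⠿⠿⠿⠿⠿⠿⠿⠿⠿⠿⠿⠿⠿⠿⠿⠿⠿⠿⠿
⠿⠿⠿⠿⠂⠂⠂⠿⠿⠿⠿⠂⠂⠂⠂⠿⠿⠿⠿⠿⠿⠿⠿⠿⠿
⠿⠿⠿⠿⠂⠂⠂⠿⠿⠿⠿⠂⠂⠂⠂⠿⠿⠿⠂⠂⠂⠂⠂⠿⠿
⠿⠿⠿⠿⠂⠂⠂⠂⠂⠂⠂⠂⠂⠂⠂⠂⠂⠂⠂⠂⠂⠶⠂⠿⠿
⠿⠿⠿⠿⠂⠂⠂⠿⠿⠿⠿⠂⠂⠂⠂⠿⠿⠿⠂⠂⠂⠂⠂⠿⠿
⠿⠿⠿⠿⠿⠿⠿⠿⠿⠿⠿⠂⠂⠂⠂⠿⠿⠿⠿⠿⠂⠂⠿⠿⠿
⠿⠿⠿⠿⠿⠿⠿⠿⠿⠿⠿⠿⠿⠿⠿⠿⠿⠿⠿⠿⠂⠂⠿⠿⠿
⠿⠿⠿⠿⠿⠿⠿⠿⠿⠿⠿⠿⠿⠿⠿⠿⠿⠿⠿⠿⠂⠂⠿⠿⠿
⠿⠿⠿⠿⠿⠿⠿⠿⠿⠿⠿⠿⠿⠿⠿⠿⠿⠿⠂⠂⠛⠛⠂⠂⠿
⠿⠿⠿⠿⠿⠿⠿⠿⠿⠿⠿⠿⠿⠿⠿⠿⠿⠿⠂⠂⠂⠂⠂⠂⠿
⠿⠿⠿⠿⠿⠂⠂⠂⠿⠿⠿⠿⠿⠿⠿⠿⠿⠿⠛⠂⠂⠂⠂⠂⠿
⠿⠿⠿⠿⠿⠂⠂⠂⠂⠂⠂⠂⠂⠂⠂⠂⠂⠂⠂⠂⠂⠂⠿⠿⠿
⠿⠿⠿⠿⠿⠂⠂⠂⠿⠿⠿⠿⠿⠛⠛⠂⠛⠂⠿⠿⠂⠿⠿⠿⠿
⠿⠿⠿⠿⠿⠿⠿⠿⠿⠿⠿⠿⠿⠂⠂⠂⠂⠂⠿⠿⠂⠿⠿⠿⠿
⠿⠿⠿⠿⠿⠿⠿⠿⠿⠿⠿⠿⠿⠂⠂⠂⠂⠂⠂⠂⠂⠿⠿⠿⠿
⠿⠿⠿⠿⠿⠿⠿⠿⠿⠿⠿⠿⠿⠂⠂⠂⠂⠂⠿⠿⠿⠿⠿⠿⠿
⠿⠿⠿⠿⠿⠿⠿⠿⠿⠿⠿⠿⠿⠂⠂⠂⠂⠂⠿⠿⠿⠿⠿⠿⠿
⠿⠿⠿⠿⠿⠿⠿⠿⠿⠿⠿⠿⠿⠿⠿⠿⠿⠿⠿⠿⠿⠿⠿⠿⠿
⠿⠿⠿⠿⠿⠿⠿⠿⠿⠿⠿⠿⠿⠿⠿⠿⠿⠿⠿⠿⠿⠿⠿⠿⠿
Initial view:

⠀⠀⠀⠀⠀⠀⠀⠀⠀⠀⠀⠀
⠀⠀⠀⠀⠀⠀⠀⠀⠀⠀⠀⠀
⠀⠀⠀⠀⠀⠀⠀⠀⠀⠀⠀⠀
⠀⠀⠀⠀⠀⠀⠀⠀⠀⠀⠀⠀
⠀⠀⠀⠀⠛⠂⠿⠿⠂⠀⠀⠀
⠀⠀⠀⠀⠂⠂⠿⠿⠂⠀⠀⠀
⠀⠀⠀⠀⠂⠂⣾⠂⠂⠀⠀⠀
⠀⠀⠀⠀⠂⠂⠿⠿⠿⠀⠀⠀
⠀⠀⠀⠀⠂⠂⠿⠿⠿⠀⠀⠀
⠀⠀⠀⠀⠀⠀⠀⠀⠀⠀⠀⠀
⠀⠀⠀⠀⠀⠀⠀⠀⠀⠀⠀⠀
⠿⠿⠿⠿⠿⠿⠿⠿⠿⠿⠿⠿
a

⠀⠀⠀⠀⠀⠀⠀⠀⠀⠀⠀⠀
⠀⠀⠀⠀⠀⠀⠀⠀⠀⠀⠀⠀
⠀⠀⠀⠀⠀⠀⠀⠀⠀⠀⠀⠀
⠀⠀⠀⠀⠀⠀⠀⠀⠀⠀⠀⠀
⠀⠀⠀⠀⠂⠛⠂⠿⠿⠂⠀⠀
⠀⠀⠀⠀⠂⠂⠂⠿⠿⠂⠀⠀
⠀⠀⠀⠀⠂⠂⣾⠂⠂⠂⠀⠀
⠀⠀⠀⠀⠂⠂⠂⠿⠿⠿⠀⠀
⠀⠀⠀⠀⠂⠂⠂⠿⠿⠿⠀⠀
⠀⠀⠀⠀⠀⠀⠀⠀⠀⠀⠀⠀
⠀⠀⠀⠀⠀⠀⠀⠀⠀⠀⠀⠀
⠿⠿⠿⠿⠿⠿⠿⠿⠿⠿⠿⠿

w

⠀⠀⠀⠀⠀⠀⠀⠀⠀⠀⠀⠀
⠀⠀⠀⠀⠀⠀⠀⠀⠀⠀⠀⠀
⠀⠀⠀⠀⠀⠀⠀⠀⠀⠀⠀⠀
⠀⠀⠀⠀⠀⠀⠀⠀⠀⠀⠀⠀
⠀⠀⠀⠀⠂⠂⠂⠂⠂⠀⠀⠀
⠀⠀⠀⠀⠂⠛⠂⠿⠿⠂⠀⠀
⠀⠀⠀⠀⠂⠂⣾⠿⠿⠂⠀⠀
⠀⠀⠀⠀⠂⠂⠂⠂⠂⠂⠀⠀
⠀⠀⠀⠀⠂⠂⠂⠿⠿⠿⠀⠀
⠀⠀⠀⠀⠂⠂⠂⠿⠿⠿⠀⠀
⠀⠀⠀⠀⠀⠀⠀⠀⠀⠀⠀⠀
⠀⠀⠀⠀⠀⠀⠀⠀⠀⠀⠀⠀

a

⠀⠀⠀⠀⠀⠀⠀⠀⠀⠀⠀⠀
⠀⠀⠀⠀⠀⠀⠀⠀⠀⠀⠀⠀
⠀⠀⠀⠀⠀⠀⠀⠀⠀⠀⠀⠀
⠀⠀⠀⠀⠀⠀⠀⠀⠀⠀⠀⠀
⠀⠀⠀⠀⠂⠂⠂⠂⠂⠂⠀⠀
⠀⠀⠀⠀⠛⠂⠛⠂⠿⠿⠂⠀
⠀⠀⠀⠀⠂⠂⣾⠂⠿⠿⠂⠀
⠀⠀⠀⠀⠂⠂⠂⠂⠂⠂⠂⠀
⠀⠀⠀⠀⠂⠂⠂⠂⠿⠿⠿⠀
⠀⠀⠀⠀⠀⠂⠂⠂⠿⠿⠿⠀
⠀⠀⠀⠀⠀⠀⠀⠀⠀⠀⠀⠀
⠀⠀⠀⠀⠀⠀⠀⠀⠀⠀⠀⠀

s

⠀⠀⠀⠀⠀⠀⠀⠀⠀⠀⠀⠀
⠀⠀⠀⠀⠀⠀⠀⠀⠀⠀⠀⠀
⠀⠀⠀⠀⠀⠀⠀⠀⠀⠀⠀⠀
⠀⠀⠀⠀⠂⠂⠂⠂⠂⠂⠀⠀
⠀⠀⠀⠀⠛⠂⠛⠂⠿⠿⠂⠀
⠀⠀⠀⠀⠂⠂⠂⠂⠿⠿⠂⠀
⠀⠀⠀⠀⠂⠂⣾⠂⠂⠂⠂⠀
⠀⠀⠀⠀⠂⠂⠂⠂⠿⠿⠿⠀
⠀⠀⠀⠀⠂⠂⠂⠂⠿⠿⠿⠀
⠀⠀⠀⠀⠀⠀⠀⠀⠀⠀⠀⠀
⠀⠀⠀⠀⠀⠀⠀⠀⠀⠀⠀⠀
⠿⠿⠿⠿⠿⠿⠿⠿⠿⠿⠿⠿

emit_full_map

⠂⠂⠂⠂⠂⠂⠀
⠛⠂⠛⠂⠿⠿⠂
⠂⠂⠂⠂⠿⠿⠂
⠂⠂⣾⠂⠂⠂⠂
⠂⠂⠂⠂⠿⠿⠿
⠂⠂⠂⠂⠿⠿⠿

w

⠀⠀⠀⠀⠀⠀⠀⠀⠀⠀⠀⠀
⠀⠀⠀⠀⠀⠀⠀⠀⠀⠀⠀⠀
⠀⠀⠀⠀⠀⠀⠀⠀⠀⠀⠀⠀
⠀⠀⠀⠀⠀⠀⠀⠀⠀⠀⠀⠀
⠀⠀⠀⠀⠂⠂⠂⠂⠂⠂⠀⠀
⠀⠀⠀⠀⠛⠂⠛⠂⠿⠿⠂⠀
⠀⠀⠀⠀⠂⠂⣾⠂⠿⠿⠂⠀
⠀⠀⠀⠀⠂⠂⠂⠂⠂⠂⠂⠀
⠀⠀⠀⠀⠂⠂⠂⠂⠿⠿⠿⠀
⠀⠀⠀⠀⠂⠂⠂⠂⠿⠿⠿⠀
⠀⠀⠀⠀⠀⠀⠀⠀⠀⠀⠀⠀
⠀⠀⠀⠀⠀⠀⠀⠀⠀⠀⠀⠀

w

⠀⠀⠀⠀⠀⠀⠀⠀⠀⠀⠀⠀
⠀⠀⠀⠀⠀⠀⠀⠀⠀⠀⠀⠀
⠀⠀⠀⠀⠀⠀⠀⠀⠀⠀⠀⠀
⠀⠀⠀⠀⠀⠀⠀⠀⠀⠀⠀⠀
⠀⠀⠀⠀⠿⠿⠿⠿⠛⠀⠀⠀
⠀⠀⠀⠀⠂⠂⠂⠂⠂⠂⠀⠀
⠀⠀⠀⠀⠛⠂⣾⠂⠿⠿⠂⠀
⠀⠀⠀⠀⠂⠂⠂⠂⠿⠿⠂⠀
⠀⠀⠀⠀⠂⠂⠂⠂⠂⠂⠂⠀
⠀⠀⠀⠀⠂⠂⠂⠂⠿⠿⠿⠀
⠀⠀⠀⠀⠂⠂⠂⠂⠿⠿⠿⠀
⠀⠀⠀⠀⠀⠀⠀⠀⠀⠀⠀⠀

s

⠀⠀⠀⠀⠀⠀⠀⠀⠀⠀⠀⠀
⠀⠀⠀⠀⠀⠀⠀⠀⠀⠀⠀⠀
⠀⠀⠀⠀⠀⠀⠀⠀⠀⠀⠀⠀
⠀⠀⠀⠀⠿⠿⠿⠿⠛⠀⠀⠀
⠀⠀⠀⠀⠂⠂⠂⠂⠂⠂⠀⠀
⠀⠀⠀⠀⠛⠂⠛⠂⠿⠿⠂⠀
⠀⠀⠀⠀⠂⠂⣾⠂⠿⠿⠂⠀
⠀⠀⠀⠀⠂⠂⠂⠂⠂⠂⠂⠀
⠀⠀⠀⠀⠂⠂⠂⠂⠿⠿⠿⠀
⠀⠀⠀⠀⠂⠂⠂⠂⠿⠿⠿⠀
⠀⠀⠀⠀⠀⠀⠀⠀⠀⠀⠀⠀
⠀⠀⠀⠀⠀⠀⠀⠀⠀⠀⠀⠀

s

⠀⠀⠀⠀⠀⠀⠀⠀⠀⠀⠀⠀
⠀⠀⠀⠀⠀⠀⠀⠀⠀⠀⠀⠀
⠀⠀⠀⠀⠿⠿⠿⠿⠛⠀⠀⠀
⠀⠀⠀⠀⠂⠂⠂⠂⠂⠂⠀⠀
⠀⠀⠀⠀⠛⠂⠛⠂⠿⠿⠂⠀
⠀⠀⠀⠀⠂⠂⠂⠂⠿⠿⠂⠀
⠀⠀⠀⠀⠂⠂⣾⠂⠂⠂⠂⠀
⠀⠀⠀⠀⠂⠂⠂⠂⠿⠿⠿⠀
⠀⠀⠀⠀⠂⠂⠂⠂⠿⠿⠿⠀
⠀⠀⠀⠀⠀⠀⠀⠀⠀⠀⠀⠀
⠀⠀⠀⠀⠀⠀⠀⠀⠀⠀⠀⠀
⠿⠿⠿⠿⠿⠿⠿⠿⠿⠿⠿⠿

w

⠀⠀⠀⠀⠀⠀⠀⠀⠀⠀⠀⠀
⠀⠀⠀⠀⠀⠀⠀⠀⠀⠀⠀⠀
⠀⠀⠀⠀⠀⠀⠀⠀⠀⠀⠀⠀
⠀⠀⠀⠀⠿⠿⠿⠿⠛⠀⠀⠀
⠀⠀⠀⠀⠂⠂⠂⠂⠂⠂⠀⠀
⠀⠀⠀⠀⠛⠂⠛⠂⠿⠿⠂⠀
⠀⠀⠀⠀⠂⠂⣾⠂⠿⠿⠂⠀
⠀⠀⠀⠀⠂⠂⠂⠂⠂⠂⠂⠀
⠀⠀⠀⠀⠂⠂⠂⠂⠿⠿⠿⠀
⠀⠀⠀⠀⠂⠂⠂⠂⠿⠿⠿⠀
⠀⠀⠀⠀⠀⠀⠀⠀⠀⠀⠀⠀
⠀⠀⠀⠀⠀⠀⠀⠀⠀⠀⠀⠀

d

⠀⠀⠀⠀⠀⠀⠀⠀⠀⠀⠀⠀
⠀⠀⠀⠀⠀⠀⠀⠀⠀⠀⠀⠀
⠀⠀⠀⠀⠀⠀⠀⠀⠀⠀⠀⠀
⠀⠀⠀⠿⠿⠿⠿⠛⠀⠀⠀⠀
⠀⠀⠀⠂⠂⠂⠂⠂⠂⠀⠀⠀
⠀⠀⠀⠛⠂⠛⠂⠿⠿⠂⠀⠀
⠀⠀⠀⠂⠂⠂⣾⠿⠿⠂⠀⠀
⠀⠀⠀⠂⠂⠂⠂⠂⠂⠂⠀⠀
⠀⠀⠀⠂⠂⠂⠂⠿⠿⠿⠀⠀
⠀⠀⠀⠂⠂⠂⠂⠿⠿⠿⠀⠀
⠀⠀⠀⠀⠀⠀⠀⠀⠀⠀⠀⠀
⠀⠀⠀⠀⠀⠀⠀⠀⠀⠀⠀⠀

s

⠀⠀⠀⠀⠀⠀⠀⠀⠀⠀⠀⠀
⠀⠀⠀⠀⠀⠀⠀⠀⠀⠀⠀⠀
⠀⠀⠀⠿⠿⠿⠿⠛⠀⠀⠀⠀
⠀⠀⠀⠂⠂⠂⠂⠂⠂⠀⠀⠀
⠀⠀⠀⠛⠂⠛⠂⠿⠿⠂⠀⠀
⠀⠀⠀⠂⠂⠂⠂⠿⠿⠂⠀⠀
⠀⠀⠀⠂⠂⠂⣾⠂⠂⠂⠀⠀
⠀⠀⠀⠂⠂⠂⠂⠿⠿⠿⠀⠀
⠀⠀⠀⠂⠂⠂⠂⠿⠿⠿⠀⠀
⠀⠀⠀⠀⠀⠀⠀⠀⠀⠀⠀⠀
⠀⠀⠀⠀⠀⠀⠀⠀⠀⠀⠀⠀
⠿⠿⠿⠿⠿⠿⠿⠿⠿⠿⠿⠿

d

⠀⠀⠀⠀⠀⠀⠀⠀⠀⠀⠀⠀
⠀⠀⠀⠀⠀⠀⠀⠀⠀⠀⠀⠀
⠀⠀⠿⠿⠿⠿⠛⠀⠀⠀⠀⠀
⠀⠀⠂⠂⠂⠂⠂⠂⠀⠀⠀⠀
⠀⠀⠛⠂⠛⠂⠿⠿⠂⠀⠀⠀
⠀⠀⠂⠂⠂⠂⠿⠿⠂⠀⠀⠀
⠀⠀⠂⠂⠂⠂⣾⠂⠂⠀⠀⠀
⠀⠀⠂⠂⠂⠂⠿⠿⠿⠀⠀⠀
⠀⠀⠂⠂⠂⠂⠿⠿⠿⠀⠀⠀
⠀⠀⠀⠀⠀⠀⠀⠀⠀⠀⠀⠀
⠀⠀⠀⠀⠀⠀⠀⠀⠀⠀⠀⠀
⠿⠿⠿⠿⠿⠿⠿⠿⠿⠿⠿⠿

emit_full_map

⠿⠿⠿⠿⠛⠀⠀
⠂⠂⠂⠂⠂⠂⠀
⠛⠂⠛⠂⠿⠿⠂
⠂⠂⠂⠂⠿⠿⠂
⠂⠂⠂⠂⣾⠂⠂
⠂⠂⠂⠂⠿⠿⠿
⠂⠂⠂⠂⠿⠿⠿

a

⠀⠀⠀⠀⠀⠀⠀⠀⠀⠀⠀⠀
⠀⠀⠀⠀⠀⠀⠀⠀⠀⠀⠀⠀
⠀⠀⠀⠿⠿⠿⠿⠛⠀⠀⠀⠀
⠀⠀⠀⠂⠂⠂⠂⠂⠂⠀⠀⠀
⠀⠀⠀⠛⠂⠛⠂⠿⠿⠂⠀⠀
⠀⠀⠀⠂⠂⠂⠂⠿⠿⠂⠀⠀
⠀⠀⠀⠂⠂⠂⣾⠂⠂⠂⠀⠀
⠀⠀⠀⠂⠂⠂⠂⠿⠿⠿⠀⠀
⠀⠀⠀⠂⠂⠂⠂⠿⠿⠿⠀⠀
⠀⠀⠀⠀⠀⠀⠀⠀⠀⠀⠀⠀
⠀⠀⠀⠀⠀⠀⠀⠀⠀⠀⠀⠀
⠿⠿⠿⠿⠿⠿⠿⠿⠿⠿⠿⠿

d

⠀⠀⠀⠀⠀⠀⠀⠀⠀⠀⠀⠀
⠀⠀⠀⠀⠀⠀⠀⠀⠀⠀⠀⠀
⠀⠀⠿⠿⠿⠿⠛⠀⠀⠀⠀⠀
⠀⠀⠂⠂⠂⠂⠂⠂⠀⠀⠀⠀
⠀⠀⠛⠂⠛⠂⠿⠿⠂⠀⠀⠀
⠀⠀⠂⠂⠂⠂⠿⠿⠂⠀⠀⠀
⠀⠀⠂⠂⠂⠂⣾⠂⠂⠀⠀⠀
⠀⠀⠂⠂⠂⠂⠿⠿⠿⠀⠀⠀
⠀⠀⠂⠂⠂⠂⠿⠿⠿⠀⠀⠀
⠀⠀⠀⠀⠀⠀⠀⠀⠀⠀⠀⠀
⠀⠀⠀⠀⠀⠀⠀⠀⠀⠀⠀⠀
⠿⠿⠿⠿⠿⠿⠿⠿⠿⠿⠿⠿


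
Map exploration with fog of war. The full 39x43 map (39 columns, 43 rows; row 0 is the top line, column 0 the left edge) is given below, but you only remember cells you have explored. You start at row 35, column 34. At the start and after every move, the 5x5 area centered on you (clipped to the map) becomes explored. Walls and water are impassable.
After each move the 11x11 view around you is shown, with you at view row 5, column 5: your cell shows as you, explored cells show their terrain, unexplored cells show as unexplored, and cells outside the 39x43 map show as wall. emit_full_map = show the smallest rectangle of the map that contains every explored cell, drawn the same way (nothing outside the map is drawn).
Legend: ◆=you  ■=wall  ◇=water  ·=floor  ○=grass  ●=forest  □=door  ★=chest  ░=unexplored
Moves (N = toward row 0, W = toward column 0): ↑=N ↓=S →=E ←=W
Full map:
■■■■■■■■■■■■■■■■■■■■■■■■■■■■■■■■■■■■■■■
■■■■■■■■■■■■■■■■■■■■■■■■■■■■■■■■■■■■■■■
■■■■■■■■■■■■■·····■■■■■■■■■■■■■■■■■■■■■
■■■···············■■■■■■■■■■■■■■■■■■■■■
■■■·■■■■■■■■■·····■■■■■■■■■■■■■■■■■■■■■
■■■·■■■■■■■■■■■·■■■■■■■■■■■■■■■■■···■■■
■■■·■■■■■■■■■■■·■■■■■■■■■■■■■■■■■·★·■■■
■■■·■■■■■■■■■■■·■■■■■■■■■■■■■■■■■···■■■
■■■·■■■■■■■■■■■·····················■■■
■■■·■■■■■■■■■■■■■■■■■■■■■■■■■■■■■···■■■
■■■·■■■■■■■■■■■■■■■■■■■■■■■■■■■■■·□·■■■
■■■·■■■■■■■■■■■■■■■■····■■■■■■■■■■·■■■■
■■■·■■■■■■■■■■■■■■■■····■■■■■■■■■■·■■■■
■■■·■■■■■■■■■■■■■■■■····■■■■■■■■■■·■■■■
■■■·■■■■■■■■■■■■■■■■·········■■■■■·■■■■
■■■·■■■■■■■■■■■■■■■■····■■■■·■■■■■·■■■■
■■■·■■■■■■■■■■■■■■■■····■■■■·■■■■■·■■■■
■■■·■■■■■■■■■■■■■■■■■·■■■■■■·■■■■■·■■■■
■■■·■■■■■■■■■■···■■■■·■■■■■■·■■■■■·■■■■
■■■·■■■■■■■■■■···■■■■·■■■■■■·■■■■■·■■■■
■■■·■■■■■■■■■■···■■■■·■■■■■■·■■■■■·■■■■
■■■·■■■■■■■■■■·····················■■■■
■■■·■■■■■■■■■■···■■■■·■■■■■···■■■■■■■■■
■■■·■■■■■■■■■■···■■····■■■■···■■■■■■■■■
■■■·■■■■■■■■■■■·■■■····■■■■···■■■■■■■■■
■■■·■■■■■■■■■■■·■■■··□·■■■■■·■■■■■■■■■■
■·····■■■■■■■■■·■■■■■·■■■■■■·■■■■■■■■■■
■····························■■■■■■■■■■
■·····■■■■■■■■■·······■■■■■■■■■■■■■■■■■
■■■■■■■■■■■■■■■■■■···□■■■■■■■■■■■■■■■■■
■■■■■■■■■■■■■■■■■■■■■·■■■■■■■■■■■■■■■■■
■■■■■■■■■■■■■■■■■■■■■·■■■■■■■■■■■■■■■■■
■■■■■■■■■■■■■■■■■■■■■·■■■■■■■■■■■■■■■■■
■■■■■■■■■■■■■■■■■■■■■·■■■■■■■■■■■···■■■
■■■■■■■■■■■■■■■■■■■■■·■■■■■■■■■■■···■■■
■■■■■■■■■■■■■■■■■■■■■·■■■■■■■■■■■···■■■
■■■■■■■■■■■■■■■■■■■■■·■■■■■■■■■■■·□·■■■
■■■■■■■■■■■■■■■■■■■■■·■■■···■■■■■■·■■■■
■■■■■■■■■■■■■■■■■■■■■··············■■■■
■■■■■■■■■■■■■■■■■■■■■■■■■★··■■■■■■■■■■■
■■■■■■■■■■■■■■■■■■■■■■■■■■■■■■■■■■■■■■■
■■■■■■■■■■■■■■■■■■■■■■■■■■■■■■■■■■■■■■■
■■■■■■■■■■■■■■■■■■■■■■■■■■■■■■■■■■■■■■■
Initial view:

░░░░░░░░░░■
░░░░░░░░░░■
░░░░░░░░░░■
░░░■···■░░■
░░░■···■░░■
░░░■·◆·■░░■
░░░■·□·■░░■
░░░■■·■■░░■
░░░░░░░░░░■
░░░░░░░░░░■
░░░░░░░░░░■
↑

░░░░░░░░░░■
░░░░░░░░░░■
░░░░░░░░░░■
░░░■■■■■░░■
░░░■···■░░■
░░░■·◆·■░░■
░░░■···■░░■
░░░■·□·■░░■
░░░■■·■■░░■
░░░░░░░░░░■
░░░░░░░░░░■

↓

░░░░░░░░░░■
░░░░░░░░░░■
░░░■■■■■░░■
░░░■···■░░■
░░░■···■░░■
░░░■·◆·■░░■
░░░■·□·■░░■
░░░■■·■■░░■
░░░░░░░░░░■
░░░░░░░░░░■
░░░░░░░░░░■

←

░░░░░░░░░░░
░░░░░░░░░░░
░░░░■■■■■░░
░░░■■···■░░
░░░■■···■░░
░░░■■◆··■░░
░░░■■·□·■░░
░░░■■■·■■░░
░░░░░░░░░░░
░░░░░░░░░░░
░░░░░░░░░░░

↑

░░░░░░░░░░░
░░░░░░░░░░░
░░░░░░░░░░░
░░░■■■■■■░░
░░░■■···■░░
░░░■■◆··■░░
░░░■■···■░░
░░░■■·□·■░░
░░░■■■·■■░░
░░░░░░░░░░░
░░░░░░░░░░░

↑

░░░░░░░░░░░
░░░░░░░░░░░
░░░░░░░░░░░
░░░■■■■■░░░
░░░■■■■■■░░
░░░■■◆··■░░
░░░■■···■░░
░░░■■···■░░
░░░■■·□·■░░
░░░■■■·■■░░
░░░░░░░░░░░

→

░░░░░░░░░░■
░░░░░░░░░░■
░░░░░░░░░░■
░░■■■■■■░░■
░░■■■■■■░░■
░░■■·◆·■░░■
░░■■···■░░■
░░■■···■░░■
░░■■·□·■░░■
░░■■■·■■░░■
░░░░░░░░░░■

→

░░░░░░░░░■■
░░░░░░░░░■■
░░░░░░░░░■■
░■■■■■■■░■■
░■■■■■■■░■■
░■■··◆■■░■■
░■■···■■░■■
░■■···■■░■■
░■■·□·■░░■■
░■■■·■■░░■■
░░░░░░░░░■■

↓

░░░░░░░░░■■
░░░░░░░░░■■
░■■■■■■■░■■
░■■■■■■■░■■
░■■···■■░■■
░■■··◆■■░■■
░■■···■■░■■
░■■·□·■■░■■
░■■■·■■░░■■
░░░░░░░░░■■
░░░░░░░░░■■

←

░░░░░░░░░░■
░░░░░░░░░░■
░░■■■■■■■░■
░░■■■■■■■░■
░░■■···■■░■
░░■■·◆·■■░■
░░■■···■■░■
░░■■·□·■■░■
░░■■■·■■░░■
░░░░░░░░░░■
░░░░░░░░░░■

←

░░░░░░░░░░░
░░░░░░░░░░░
░░░■■■■■■■░
░░░■■■■■■■░
░░░■■···■■░
░░░■■◆··■■░
░░░■■···■■░
░░░■■·□·■■░
░░░■■■·■■░░
░░░░░░░░░░░
░░░░░░░░░░░

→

░░░░░░░░░░■
░░░░░░░░░░■
░░■■■■■■■░■
░░■■■■■■■░■
░░■■···■■░■
░░■■·◆·■■░■
░░■■···■■░■
░░■■·□·■■░■
░░■■■·■■░░■
░░░░░░░░░░■
░░░░░░░░░░■

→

░░░░░░░░░■■
░░░░░░░░░■■
░■■■■■■■░■■
░■■■■■■■░■■
░■■···■■░■■
░■■··◆■■░■■
░■■···■■░■■
░■■·□·■■░■■
░■■■·■■░░■■
░░░░░░░░░■■
░░░░░░░░░■■


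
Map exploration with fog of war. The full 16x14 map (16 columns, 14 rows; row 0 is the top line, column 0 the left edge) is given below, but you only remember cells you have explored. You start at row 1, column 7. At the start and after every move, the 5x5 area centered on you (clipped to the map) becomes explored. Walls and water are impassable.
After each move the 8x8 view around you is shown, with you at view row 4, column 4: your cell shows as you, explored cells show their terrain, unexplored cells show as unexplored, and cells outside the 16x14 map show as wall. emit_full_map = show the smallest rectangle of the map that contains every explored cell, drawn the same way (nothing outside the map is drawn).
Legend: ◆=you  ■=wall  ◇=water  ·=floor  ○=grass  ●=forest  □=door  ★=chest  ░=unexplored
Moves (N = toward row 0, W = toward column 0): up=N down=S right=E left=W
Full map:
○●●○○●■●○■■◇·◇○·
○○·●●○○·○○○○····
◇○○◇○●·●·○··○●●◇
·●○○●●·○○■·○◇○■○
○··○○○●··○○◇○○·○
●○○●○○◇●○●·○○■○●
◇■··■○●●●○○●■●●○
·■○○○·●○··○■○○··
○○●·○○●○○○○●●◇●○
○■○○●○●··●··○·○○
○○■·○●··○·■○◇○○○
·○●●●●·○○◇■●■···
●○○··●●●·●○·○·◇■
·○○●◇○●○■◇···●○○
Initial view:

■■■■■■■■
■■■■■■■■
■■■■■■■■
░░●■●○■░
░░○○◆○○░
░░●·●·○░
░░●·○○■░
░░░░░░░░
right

■■■■■■■■
■■■■■■■■
■■■■■■■■
░●■●○■■░
░○○·◆○○░
░●·●·○·░
░●·○○■·░
░░░░░░░░

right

■■■■■■■■
■■■■■■■■
■■■■■■■■
●■●○■■◇░
○○·○◆○○░
●·●·○··░
●·○○■·○░
░░░░░░░░

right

■■■■■■■■
■■■■■■■■
■■■■■■■■
■●○■■◇·░
○·○○◆○·░
·●·○··○░
·○○■·○◇░
░░░░░░░░

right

■■■■■■■■
■■■■■■■■
■■■■■■■■
●○■■◇·◇░
·○○○◆··░
●·○··○●░
○○■·○◇○░
░░░░░░░░

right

■■■■■■■■
■■■■■■■■
■■■■■■■■
○■■◇·◇○░
○○○○◆··░
·○··○●●░
○■·○◇○■░
░░░░░░░░

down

■■■■■■■■
■■■■■■■■
○■■◇·◇○░
○○○○···░
·○··◆●●░
○■·○◇○■░
░░○◇○○·░
░░░░░░░░

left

■■■■■■■■
■■■■■■■■
●○■■◇·◇○
·○○○○···
●·○·◆○●●
○○■·○◇○■
░░○○◇○○·
░░░░░░░░

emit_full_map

●■●○■■◇·◇○
○○·○○○○···
●·●·○·◆○●●
●·○○■·○◇○■
░░░░○○◇○○·

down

■■■■■■■■
●○■■◇·◇○
·○○○○···
●·○··○●●
○○■·◆◇○■
░░○○◇○○·
░░●·○○■░
░░░░░░░░

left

■■■■■■■■
■●○■■◇·◇
○·○○○○··
·●·○··○●
·○○■◆○◇○
░░·○○◇○○
░░○●·○○■
░░░░░░░░

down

■●○■■◇·◇
○·○○○○··
·●·○··○●
·○○■·○◇○
░░·○◆◇○○
░░○●·○○■
░░●○○●■░
░░░░░░░░

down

○·○○○○··
·●·○··○●
·○○■·○◇○
░░·○○◇○○
░░○●◆○○■
░░●○○●■░
░░··○■○░
░░░░░░░░

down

·●·○··○●
·○○■·○◇○
░░·○○◇○○
░░○●·○○■
░░●○◆●■░
░░··○■○░
░░○○○●●░
░░░░░░░░

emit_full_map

●■●○■■◇·◇○
○○·○○○○···
●·●·○··○●●
●·○○■·○◇○■
░░░·○○◇○○·
░░░○●·○○■░
░░░●○◆●■░░
░░░··○■○░░
░░░○○○●●░░

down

·○○■·○◇○
░░·○○◇○○
░░○●·○○■
░░●○○●■░
░░··◆■○░
░░○○○●●░
░░·●··○░
░░░░░░░░

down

░░·○○◇○○
░░○●·○○■
░░●○○●■░
░░··○■○░
░░○○◆●●░
░░·●··○░
░░○·■○◇░
░░░░░░░░

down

░░○●·○○■
░░●○○●■░
░░··○■○░
░░○○○●●░
░░·●◆·○░
░░○·■○◇░
░░○◇■●■░
░░░░░░░░

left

░░░○●·○○
░░░●○○●■
░░○··○■○
░░○○○○●●
░░··◆··○
░░·○·■○◇
░░○○◇■●■
░░░░░░░░

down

░░░●○○●■
░░○··○■○
░░○○○○●●
░░··●··○
░░·○◆■○◇
░░○○◇■●■
░░●·●○·░
░░░░░░░░

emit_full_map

●■●○■■◇·◇○
○○·○○○○···
●·●·○··○●●
●·○○■·○◇○■
░░░·○○◇○○·
░░░○●·○○■░
░░░●○○●■░░
░░○··○■○░░
░░○○○○●●░░
░░··●··○░░
░░·○◆■○◇░░
░░○○◇■●■░░
░░●·●○·░░░


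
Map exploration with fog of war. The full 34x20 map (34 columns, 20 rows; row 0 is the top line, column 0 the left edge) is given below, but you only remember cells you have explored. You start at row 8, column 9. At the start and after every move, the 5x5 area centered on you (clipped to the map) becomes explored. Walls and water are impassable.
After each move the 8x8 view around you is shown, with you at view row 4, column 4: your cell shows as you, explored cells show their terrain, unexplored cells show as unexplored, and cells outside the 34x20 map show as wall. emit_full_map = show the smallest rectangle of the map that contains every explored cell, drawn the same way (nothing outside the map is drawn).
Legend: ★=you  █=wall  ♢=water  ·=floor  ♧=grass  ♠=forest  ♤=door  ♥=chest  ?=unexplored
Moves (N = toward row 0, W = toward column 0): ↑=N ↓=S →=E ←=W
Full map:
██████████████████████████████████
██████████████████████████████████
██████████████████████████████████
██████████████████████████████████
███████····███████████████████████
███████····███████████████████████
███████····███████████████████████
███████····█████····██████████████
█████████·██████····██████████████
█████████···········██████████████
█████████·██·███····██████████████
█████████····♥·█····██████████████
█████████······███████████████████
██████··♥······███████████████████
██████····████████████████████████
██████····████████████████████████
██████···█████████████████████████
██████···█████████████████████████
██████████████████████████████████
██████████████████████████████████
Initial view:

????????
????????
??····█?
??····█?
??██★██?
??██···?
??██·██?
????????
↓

????????
??····█?
??····█?
??██·██?
??██★··?
??██·██?
??██···?
????????

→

????????
?····█??
?····██?
?██·███?
?██·★··?
?██·██·?
?██····?
????????

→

????????
····█???
····███?
██·████?
██··★··?
██·██·█?
██····♥?
????????

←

????????
?····█??
?····███
?██·████
?██·★···
?██·██·█
?██····♥
????????

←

????????
??····█?
??····██
??██·███
??██★···
??██·██·
??██····
????????

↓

??····█?
??····██
??██·███
??██····
??██★██·
??██····
??██···?
????????

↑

????????
??····█?
??····██
??██·███
??██★···
??██·██·
??██····
??██···?

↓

??····█?
??····██
??██·███
??██····
??██★██·
??██····
??██···?
????????

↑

????????
??····█?
??····██
??██·███
??██★···
??██·██·
??██····
??██···?

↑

????????
????????
??····█?
??····██
??██★███
??██····
??██·██·
??██····

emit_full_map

····█??
····███
██★████
██·····
██·██·█
██····♥
██···??

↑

????????
????????
??····█?
??····█?
??··★·██
??██·███
??██····
??██·██·

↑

????????
????????
??····█?
??····█?
??··★·█?
??····██
??██·███
??██····

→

????????
????????
?····██?
?····██?
?···★██?
?····███
?██·████
?██·····

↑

????????
????????
??█████?
?····██?
?···★██?
?····██?
?····███
?██·████

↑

????????
????????
??█████?
??█████?
?···★██?
?····██?
?····██?
?····███

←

????????
????????
??██████
??██████
??··★·██
??····██
??····██
??····██

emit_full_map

██████?
██████?
··★·██?
····██?
····██?
····███
██·████
██·····
██·██·█
██····♥
██···??

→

????????
????????
?██████?
?██████?
?···★██?
?····██?
?····██?
?····███

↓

????????
?██████?
?██████?
?····██?
?···★██?
?····██?
?····███
?██·████

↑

????????
????????
?██████?
?██████?
?···★██?
?····██?
?····██?
?····███

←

????????
????????
??██████
??██████
??··★·██
??····██
??····██
??····██

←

????????
????????
??██████
??██████
??█·★··█
??█····█
??█····█
???····█

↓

????????
??██████
??██████
??█····█
??█·★··█
??█····█
??█····█
???██·██

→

????????
?███████
?███████
?█····██
?█··★·██
?█····██
?█····██
??██·███

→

????????
███████?
███████?
█····██?
█···★██?
█····██?
█····███
?██·████

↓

███████?
███████?
█····██?
█····██?
█···★██?
█····███
?██·████
?██·····

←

?███████
?███████
?█····██
?█····██
?█··★·██
?█····██
??██·███
??██····

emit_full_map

███████?
███████?
█····██?
█····██?
█··★·██?
█····███
?██·████
?██·····
?██·██·█
?██····♥
?██···??

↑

????????
?███████
?███████
?█····██
?█··★·██
?█····██
?█····██
??██·███

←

????????
??██████
??██████
??█····█
??█·★··█
??█····█
??█····█
???██·██

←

????????
???█████
??██████
??██····
??██★···
??██····
??██····
????██·█

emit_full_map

?███████?
████████?
██····██?
██★···██?
██····██?
██····███
??██·████
??██·····
??██·██·█
??██····♥
??██···??


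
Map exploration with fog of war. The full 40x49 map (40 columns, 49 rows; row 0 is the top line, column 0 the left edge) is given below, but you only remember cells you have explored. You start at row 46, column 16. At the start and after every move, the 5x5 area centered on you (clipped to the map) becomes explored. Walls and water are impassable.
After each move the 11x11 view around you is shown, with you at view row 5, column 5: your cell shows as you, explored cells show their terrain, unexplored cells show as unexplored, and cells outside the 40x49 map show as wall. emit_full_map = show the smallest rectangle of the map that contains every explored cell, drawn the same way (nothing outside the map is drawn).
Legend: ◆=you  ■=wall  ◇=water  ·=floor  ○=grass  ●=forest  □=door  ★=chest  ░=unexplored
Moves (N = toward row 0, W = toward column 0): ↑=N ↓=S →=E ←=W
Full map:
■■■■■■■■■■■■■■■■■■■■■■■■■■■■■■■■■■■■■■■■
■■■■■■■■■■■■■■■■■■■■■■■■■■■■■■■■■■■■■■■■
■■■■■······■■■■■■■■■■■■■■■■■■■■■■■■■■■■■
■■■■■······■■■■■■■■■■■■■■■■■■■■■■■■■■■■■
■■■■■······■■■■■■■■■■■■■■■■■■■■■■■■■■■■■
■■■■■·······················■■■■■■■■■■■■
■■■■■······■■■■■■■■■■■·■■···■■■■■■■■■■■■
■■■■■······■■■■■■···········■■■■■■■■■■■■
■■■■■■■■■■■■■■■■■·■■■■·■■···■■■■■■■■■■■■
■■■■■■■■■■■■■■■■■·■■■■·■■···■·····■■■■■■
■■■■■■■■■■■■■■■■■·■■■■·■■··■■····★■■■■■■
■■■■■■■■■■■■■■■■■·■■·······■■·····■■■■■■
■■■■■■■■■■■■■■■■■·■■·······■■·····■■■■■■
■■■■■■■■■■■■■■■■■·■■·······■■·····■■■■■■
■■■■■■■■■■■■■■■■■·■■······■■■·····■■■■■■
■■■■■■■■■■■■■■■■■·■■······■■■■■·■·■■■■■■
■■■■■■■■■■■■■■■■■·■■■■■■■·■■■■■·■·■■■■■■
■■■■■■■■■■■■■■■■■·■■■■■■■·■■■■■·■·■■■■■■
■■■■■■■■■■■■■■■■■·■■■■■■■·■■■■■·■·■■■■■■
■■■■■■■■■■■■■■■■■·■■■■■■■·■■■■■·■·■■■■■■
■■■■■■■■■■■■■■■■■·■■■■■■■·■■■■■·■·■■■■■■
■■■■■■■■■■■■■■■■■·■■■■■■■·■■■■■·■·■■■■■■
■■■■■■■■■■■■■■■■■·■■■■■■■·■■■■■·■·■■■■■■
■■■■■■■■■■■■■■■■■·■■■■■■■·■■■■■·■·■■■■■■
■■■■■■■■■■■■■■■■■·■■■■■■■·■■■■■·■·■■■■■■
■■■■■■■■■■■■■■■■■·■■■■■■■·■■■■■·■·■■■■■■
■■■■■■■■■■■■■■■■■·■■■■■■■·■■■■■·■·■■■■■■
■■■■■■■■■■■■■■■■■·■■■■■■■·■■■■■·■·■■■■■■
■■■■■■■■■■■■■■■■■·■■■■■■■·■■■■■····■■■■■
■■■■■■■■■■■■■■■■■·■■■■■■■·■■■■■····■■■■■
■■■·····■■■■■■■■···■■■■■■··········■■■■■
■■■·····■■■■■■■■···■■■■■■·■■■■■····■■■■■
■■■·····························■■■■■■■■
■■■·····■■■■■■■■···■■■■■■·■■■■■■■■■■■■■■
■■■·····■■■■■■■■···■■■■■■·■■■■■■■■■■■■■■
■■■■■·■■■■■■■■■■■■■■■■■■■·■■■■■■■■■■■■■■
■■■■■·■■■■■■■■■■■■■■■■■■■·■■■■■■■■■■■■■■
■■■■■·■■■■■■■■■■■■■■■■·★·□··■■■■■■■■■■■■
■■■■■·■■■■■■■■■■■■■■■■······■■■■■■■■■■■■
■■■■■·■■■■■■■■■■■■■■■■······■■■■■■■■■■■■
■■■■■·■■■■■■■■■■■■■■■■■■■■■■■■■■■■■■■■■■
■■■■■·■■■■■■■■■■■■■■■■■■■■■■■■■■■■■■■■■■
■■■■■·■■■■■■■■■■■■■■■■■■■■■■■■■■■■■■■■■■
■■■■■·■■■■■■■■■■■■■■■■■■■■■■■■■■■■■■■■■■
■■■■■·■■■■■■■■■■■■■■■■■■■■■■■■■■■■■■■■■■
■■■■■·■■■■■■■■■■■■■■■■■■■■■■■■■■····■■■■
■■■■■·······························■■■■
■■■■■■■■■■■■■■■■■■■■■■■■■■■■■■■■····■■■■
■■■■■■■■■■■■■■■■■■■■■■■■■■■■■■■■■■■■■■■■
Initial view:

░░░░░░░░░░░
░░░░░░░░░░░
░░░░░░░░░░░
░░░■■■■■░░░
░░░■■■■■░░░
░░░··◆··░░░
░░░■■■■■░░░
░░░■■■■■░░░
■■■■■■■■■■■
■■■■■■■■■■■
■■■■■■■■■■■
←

░░░░░░░░░░░
░░░░░░░░░░░
░░░░░░░░░░░
░░░■■■■■■░░
░░░■■■■■■░░
░░░··◆···░░
░░░■■■■■■░░
░░░■■■■■■░░
■■■■■■■■■■■
■■■■■■■■■■■
■■■■■■■■■■■

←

░░░░░░░░░░░
░░░░░░░░░░░
░░░░░░░░░░░
░░░■■■■■■■░
░░░■■■■■■■░
░░░··◆····░
░░░■■■■■■■░
░░░■■■■■■■░
■■■■■■■■■■■
■■■■■■■■■■■
■■■■■■■■■■■

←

░░░░░░░░░░░
░░░░░░░░░░░
░░░░░░░░░░░
░░░■■■■■■■■
░░░■■■■■■■■
░░░··◆·····
░░░■■■■■■■■
░░░■■■■■■■■
■■■■■■■■■■■
■■■■■■■■■■■
■■■■■■■■■■■

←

░░░░░░░░░░░
░░░░░░░░░░░
░░░░░░░░░░░
░░░■■■■■■■■
░░░■■■■■■■■
░░░··◆·····
░░░■■■■■■■■
░░░■■■■■■■■
■■■■■■■■■■■
■■■■■■■■■■■
■■■■■■■■■■■
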